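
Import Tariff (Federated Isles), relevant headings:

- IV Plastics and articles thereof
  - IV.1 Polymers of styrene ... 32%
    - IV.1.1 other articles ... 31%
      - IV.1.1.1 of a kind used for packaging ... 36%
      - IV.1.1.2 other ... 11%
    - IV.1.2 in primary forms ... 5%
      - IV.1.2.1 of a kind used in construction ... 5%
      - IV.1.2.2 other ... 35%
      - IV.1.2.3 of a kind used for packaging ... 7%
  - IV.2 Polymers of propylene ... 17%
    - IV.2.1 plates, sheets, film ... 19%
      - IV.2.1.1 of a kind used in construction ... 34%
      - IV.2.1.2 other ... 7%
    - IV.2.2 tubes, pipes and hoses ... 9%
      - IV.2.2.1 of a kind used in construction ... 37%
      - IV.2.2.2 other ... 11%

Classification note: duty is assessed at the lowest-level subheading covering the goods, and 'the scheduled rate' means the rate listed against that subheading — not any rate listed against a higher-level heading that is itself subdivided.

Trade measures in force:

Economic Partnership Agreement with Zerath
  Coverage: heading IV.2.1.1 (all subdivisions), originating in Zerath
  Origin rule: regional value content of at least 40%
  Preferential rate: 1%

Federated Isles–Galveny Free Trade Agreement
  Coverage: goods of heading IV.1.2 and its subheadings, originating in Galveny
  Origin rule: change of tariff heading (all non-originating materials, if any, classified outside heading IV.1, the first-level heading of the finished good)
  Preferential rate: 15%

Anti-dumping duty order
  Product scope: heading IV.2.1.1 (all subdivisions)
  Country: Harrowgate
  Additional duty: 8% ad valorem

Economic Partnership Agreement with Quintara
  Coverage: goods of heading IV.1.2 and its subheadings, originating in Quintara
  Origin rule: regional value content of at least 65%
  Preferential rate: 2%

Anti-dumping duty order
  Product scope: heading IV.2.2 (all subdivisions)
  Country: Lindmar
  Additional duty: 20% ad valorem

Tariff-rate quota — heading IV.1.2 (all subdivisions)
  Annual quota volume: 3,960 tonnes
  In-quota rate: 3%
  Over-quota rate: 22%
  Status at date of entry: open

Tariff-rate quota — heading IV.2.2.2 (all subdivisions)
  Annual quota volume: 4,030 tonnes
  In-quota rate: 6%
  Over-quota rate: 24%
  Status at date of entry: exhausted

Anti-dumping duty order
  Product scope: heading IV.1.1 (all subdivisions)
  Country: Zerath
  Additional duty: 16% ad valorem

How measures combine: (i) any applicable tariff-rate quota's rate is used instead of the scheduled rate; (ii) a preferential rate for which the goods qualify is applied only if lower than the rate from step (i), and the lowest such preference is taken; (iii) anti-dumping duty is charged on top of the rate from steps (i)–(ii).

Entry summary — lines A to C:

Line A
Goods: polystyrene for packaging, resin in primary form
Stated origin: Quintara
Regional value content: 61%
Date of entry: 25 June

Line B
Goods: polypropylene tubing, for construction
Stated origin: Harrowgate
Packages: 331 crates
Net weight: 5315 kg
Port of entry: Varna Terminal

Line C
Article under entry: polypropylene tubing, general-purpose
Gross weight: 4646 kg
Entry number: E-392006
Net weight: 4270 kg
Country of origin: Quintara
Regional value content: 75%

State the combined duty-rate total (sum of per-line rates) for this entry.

Line A: polystyrene → IV.1; resin in primary form → IV.1.2; for packaging → IV.1.2.3. Scheduled 7%. quota on IV.1.2 open → in-quota 3%; Quintara agreement on IV.1.2: RVC < 65%. → 3%.
Line B: polypropylene → IV.2; tubing → IV.2.2; for construction → IV.2.2.1. Scheduled 37%. No special measure applies. → 37%.
Line C: polypropylene → IV.2; tubing → IV.2.2; general-purpose → IV.2.2.2. Scheduled 11%. quota on IV.2.2.2 exhausted → over-quota 24%; Quintara agreement on IV.1.2: IV.2.2.2 not covered. → 24%.
Sum: 3% + 37% + 24% = 64%.

64%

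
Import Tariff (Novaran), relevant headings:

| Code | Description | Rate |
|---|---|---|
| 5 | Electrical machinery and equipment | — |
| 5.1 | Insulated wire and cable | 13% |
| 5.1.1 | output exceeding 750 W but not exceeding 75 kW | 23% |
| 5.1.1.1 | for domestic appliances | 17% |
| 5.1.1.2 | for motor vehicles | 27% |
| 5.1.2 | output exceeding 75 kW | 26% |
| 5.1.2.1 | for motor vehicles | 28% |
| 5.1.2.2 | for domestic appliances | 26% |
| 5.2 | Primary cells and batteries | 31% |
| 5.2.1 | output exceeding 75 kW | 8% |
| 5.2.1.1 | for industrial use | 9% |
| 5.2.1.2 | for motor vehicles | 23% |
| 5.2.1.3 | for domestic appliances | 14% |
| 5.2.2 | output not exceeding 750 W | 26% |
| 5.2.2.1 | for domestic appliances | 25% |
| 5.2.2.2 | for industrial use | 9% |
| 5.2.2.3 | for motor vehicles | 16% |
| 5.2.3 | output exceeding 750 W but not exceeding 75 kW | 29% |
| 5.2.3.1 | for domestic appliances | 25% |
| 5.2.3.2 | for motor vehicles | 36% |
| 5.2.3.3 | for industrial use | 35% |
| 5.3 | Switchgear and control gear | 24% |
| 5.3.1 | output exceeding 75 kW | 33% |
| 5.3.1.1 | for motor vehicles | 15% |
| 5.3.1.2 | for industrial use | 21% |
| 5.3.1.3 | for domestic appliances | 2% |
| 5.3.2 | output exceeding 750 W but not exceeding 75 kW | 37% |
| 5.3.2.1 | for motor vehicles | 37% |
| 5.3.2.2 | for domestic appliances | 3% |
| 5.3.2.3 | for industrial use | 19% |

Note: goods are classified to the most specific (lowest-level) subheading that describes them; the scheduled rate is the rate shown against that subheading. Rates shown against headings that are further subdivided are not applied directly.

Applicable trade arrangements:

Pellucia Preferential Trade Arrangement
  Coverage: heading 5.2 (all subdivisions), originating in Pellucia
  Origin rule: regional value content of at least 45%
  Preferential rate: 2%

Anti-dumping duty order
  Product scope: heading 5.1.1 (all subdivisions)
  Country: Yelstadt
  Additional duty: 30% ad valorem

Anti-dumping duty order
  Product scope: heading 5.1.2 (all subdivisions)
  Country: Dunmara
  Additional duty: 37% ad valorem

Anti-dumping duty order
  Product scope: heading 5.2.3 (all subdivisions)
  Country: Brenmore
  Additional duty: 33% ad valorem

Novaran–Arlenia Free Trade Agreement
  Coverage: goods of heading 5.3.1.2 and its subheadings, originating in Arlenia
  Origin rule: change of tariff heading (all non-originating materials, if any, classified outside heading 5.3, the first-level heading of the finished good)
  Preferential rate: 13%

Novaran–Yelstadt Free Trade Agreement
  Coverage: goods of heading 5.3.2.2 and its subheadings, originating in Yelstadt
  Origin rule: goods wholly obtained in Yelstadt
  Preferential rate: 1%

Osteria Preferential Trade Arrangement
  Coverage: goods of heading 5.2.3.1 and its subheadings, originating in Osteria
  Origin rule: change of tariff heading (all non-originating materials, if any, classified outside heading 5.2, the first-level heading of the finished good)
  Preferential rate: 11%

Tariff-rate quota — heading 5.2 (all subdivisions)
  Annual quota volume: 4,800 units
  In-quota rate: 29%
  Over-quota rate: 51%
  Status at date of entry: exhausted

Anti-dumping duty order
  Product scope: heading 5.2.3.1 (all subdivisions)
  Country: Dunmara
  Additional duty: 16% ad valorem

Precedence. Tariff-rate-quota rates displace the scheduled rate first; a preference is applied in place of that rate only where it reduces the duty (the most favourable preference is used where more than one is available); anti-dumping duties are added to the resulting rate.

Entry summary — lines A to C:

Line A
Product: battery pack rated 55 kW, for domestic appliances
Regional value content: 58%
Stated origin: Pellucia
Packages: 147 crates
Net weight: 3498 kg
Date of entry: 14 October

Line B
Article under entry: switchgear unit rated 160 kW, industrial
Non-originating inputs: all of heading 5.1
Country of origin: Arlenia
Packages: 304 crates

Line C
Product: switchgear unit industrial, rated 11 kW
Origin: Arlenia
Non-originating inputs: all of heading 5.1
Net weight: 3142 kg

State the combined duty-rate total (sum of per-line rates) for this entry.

Line A: battery pack → 5.2; rated 55 kW → 5.2.3; for domestic appliances → 5.2.3.1. Scheduled 25%. quota on 5.2 exhausted → over-quota 51%; Pellucia agreement on 5.2: RVC ≥ 45% → 2% available; preferential 2%. → 2%.
Line B: switchgear unit → 5.3; rated 160 kW → 5.3.1; industrial → 5.3.1.2. Scheduled 21%. Arlenia agreement on 5.3.1.2: CTH met → 13% available; preferential 13%. → 13%.
Line C: switchgear unit → 5.3; rated 11 kW → 5.3.2; industrial → 5.3.2.3. Scheduled 19%. Arlenia agreement on 5.3.1.2: 5.3.2.3 not covered. → 19%.
Sum: 2% + 13% + 19% = 34%.

34%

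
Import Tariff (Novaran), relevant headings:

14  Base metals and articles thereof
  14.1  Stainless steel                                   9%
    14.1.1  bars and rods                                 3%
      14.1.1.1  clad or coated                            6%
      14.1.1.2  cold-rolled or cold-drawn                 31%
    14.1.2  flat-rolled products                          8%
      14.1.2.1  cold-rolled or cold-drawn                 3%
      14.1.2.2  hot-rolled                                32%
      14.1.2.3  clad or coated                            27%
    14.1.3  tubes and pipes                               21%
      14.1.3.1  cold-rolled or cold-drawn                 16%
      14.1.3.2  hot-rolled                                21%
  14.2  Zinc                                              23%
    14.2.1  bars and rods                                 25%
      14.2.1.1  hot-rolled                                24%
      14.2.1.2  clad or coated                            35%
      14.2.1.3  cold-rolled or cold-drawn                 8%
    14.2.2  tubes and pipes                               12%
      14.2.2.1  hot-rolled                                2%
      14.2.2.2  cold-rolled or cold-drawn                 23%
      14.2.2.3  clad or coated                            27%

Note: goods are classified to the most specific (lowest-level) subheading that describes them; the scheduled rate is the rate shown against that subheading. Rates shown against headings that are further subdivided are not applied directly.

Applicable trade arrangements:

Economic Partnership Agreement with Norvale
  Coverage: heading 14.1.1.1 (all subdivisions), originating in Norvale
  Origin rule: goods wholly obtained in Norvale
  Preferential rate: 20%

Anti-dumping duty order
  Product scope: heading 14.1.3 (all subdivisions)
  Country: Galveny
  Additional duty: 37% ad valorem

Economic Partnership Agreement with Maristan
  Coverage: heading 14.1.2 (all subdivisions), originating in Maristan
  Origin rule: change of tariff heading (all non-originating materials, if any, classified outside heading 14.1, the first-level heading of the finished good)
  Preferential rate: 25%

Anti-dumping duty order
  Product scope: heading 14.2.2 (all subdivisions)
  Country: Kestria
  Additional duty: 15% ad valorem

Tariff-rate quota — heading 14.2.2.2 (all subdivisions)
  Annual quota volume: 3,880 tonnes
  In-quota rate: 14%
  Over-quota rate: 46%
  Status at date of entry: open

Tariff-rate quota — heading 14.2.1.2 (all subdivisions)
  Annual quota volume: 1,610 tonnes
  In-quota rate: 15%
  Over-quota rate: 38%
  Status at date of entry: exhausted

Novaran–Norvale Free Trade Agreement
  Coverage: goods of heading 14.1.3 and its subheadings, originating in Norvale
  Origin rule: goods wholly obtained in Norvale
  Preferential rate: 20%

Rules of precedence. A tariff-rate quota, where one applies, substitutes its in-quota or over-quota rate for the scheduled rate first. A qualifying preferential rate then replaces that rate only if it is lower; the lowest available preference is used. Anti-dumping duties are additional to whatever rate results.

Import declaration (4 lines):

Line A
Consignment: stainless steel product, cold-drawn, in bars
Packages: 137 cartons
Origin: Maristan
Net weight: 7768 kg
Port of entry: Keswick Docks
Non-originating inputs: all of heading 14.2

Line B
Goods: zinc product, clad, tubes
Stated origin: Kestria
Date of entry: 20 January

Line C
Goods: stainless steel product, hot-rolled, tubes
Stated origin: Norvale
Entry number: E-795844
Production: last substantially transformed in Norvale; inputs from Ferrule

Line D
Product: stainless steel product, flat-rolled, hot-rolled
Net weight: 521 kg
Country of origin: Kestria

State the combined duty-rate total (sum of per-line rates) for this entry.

Line A: stainless steel → 14.1; in bars → 14.1.1; cold-drawn → 14.1.1.2. Scheduled 31%. Maristan agreement on 14.1.2: 14.1.1.2 not covered. → 31%.
Line B: zinc → 14.2; tubes → 14.2.2; clad → 14.2.2.3. Scheduled 27%. anti-dumping (Kestria, 14.2.2): +15%; total 27% + 15% = 42%. → 42%.
Line C: stainless steel → 14.1; tubes → 14.1.3; hot-rolled → 14.1.3.2. Scheduled 21%. Norvale agreement on 14.1.1.1: 14.1.3.2 not covered; Norvale agreement on 14.1.3: not wholly obtained. → 21%.
Line D: stainless steel → 14.1; flat-rolled → 14.1.2; hot-rolled → 14.1.2.2. Scheduled 32%. No special measure applies. → 32%.
Sum: 31% + 42% + 21% + 32% = 126%.

126%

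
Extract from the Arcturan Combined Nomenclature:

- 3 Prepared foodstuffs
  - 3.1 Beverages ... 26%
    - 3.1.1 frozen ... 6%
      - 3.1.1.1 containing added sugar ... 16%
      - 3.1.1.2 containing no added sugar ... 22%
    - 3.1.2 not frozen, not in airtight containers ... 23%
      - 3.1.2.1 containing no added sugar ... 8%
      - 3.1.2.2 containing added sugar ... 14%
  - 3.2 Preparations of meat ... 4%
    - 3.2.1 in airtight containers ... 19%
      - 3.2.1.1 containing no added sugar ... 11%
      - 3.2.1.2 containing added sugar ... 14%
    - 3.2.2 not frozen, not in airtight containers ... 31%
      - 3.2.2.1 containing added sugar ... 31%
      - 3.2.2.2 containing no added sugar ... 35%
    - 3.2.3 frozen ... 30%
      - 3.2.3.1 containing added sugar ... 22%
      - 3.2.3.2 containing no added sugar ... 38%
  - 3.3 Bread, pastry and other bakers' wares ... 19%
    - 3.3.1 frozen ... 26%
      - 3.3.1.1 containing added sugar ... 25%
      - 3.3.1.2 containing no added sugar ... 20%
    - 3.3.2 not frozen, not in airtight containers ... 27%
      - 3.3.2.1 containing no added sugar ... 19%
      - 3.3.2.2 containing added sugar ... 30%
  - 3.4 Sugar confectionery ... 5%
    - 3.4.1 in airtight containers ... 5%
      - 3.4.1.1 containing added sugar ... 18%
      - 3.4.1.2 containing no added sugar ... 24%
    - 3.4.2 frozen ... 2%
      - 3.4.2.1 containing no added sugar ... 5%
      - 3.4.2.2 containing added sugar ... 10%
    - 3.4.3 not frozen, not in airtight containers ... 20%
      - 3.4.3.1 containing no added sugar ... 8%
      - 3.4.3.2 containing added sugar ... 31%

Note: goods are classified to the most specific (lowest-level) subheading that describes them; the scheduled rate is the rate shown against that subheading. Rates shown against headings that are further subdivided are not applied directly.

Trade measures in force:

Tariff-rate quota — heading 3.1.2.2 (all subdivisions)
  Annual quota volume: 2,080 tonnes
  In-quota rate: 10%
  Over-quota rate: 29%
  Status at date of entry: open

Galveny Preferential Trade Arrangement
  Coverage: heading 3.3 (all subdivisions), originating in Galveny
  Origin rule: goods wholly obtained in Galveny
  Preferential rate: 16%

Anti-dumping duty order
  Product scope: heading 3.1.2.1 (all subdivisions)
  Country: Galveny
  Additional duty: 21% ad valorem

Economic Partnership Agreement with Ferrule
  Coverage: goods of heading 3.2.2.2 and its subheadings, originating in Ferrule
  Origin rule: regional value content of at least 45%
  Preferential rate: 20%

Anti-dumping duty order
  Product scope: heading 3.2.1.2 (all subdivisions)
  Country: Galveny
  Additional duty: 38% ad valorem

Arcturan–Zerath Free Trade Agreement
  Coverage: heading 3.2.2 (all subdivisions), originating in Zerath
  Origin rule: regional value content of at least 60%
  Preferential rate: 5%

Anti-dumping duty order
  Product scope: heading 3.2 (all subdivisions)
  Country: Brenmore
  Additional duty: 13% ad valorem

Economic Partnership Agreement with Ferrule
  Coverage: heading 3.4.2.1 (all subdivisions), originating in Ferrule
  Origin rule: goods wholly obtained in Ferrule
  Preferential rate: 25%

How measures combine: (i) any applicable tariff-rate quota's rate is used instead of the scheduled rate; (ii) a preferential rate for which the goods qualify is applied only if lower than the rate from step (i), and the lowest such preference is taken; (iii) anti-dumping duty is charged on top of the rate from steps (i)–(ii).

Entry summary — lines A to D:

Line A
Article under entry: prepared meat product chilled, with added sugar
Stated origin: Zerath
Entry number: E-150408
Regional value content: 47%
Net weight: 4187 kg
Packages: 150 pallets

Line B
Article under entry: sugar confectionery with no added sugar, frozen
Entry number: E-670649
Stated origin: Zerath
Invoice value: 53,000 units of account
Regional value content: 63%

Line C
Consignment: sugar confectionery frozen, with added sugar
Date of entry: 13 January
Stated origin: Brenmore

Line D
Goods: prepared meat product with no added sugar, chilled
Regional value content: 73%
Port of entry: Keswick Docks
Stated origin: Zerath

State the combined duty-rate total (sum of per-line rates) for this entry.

51%

Line A: prepared meat product → 3.2; chilled → 3.2.2; with added sugar → 3.2.2.1. Scheduled 31%. Zerath agreement on 3.2.2: RVC < 60%. → 31%.
Line B: sugar confectionery → 3.4; frozen → 3.4.2; with no added sugar → 3.4.2.1. Scheduled 5%. Zerath agreement on 3.2.2: 3.4.2.1 not covered. → 5%.
Line C: sugar confectionery → 3.4; frozen → 3.4.2; with added sugar → 3.4.2.2. Scheduled 10%. No special measure applies. → 10%.
Line D: prepared meat product → 3.2; chilled → 3.2.2; with no added sugar → 3.2.2.2. Scheduled 35%. Zerath agreement on 3.2.2: RVC ≥ 60% → 5% available; preferential 5%. → 5%.
Sum: 31% + 5% + 10% + 5% = 51%.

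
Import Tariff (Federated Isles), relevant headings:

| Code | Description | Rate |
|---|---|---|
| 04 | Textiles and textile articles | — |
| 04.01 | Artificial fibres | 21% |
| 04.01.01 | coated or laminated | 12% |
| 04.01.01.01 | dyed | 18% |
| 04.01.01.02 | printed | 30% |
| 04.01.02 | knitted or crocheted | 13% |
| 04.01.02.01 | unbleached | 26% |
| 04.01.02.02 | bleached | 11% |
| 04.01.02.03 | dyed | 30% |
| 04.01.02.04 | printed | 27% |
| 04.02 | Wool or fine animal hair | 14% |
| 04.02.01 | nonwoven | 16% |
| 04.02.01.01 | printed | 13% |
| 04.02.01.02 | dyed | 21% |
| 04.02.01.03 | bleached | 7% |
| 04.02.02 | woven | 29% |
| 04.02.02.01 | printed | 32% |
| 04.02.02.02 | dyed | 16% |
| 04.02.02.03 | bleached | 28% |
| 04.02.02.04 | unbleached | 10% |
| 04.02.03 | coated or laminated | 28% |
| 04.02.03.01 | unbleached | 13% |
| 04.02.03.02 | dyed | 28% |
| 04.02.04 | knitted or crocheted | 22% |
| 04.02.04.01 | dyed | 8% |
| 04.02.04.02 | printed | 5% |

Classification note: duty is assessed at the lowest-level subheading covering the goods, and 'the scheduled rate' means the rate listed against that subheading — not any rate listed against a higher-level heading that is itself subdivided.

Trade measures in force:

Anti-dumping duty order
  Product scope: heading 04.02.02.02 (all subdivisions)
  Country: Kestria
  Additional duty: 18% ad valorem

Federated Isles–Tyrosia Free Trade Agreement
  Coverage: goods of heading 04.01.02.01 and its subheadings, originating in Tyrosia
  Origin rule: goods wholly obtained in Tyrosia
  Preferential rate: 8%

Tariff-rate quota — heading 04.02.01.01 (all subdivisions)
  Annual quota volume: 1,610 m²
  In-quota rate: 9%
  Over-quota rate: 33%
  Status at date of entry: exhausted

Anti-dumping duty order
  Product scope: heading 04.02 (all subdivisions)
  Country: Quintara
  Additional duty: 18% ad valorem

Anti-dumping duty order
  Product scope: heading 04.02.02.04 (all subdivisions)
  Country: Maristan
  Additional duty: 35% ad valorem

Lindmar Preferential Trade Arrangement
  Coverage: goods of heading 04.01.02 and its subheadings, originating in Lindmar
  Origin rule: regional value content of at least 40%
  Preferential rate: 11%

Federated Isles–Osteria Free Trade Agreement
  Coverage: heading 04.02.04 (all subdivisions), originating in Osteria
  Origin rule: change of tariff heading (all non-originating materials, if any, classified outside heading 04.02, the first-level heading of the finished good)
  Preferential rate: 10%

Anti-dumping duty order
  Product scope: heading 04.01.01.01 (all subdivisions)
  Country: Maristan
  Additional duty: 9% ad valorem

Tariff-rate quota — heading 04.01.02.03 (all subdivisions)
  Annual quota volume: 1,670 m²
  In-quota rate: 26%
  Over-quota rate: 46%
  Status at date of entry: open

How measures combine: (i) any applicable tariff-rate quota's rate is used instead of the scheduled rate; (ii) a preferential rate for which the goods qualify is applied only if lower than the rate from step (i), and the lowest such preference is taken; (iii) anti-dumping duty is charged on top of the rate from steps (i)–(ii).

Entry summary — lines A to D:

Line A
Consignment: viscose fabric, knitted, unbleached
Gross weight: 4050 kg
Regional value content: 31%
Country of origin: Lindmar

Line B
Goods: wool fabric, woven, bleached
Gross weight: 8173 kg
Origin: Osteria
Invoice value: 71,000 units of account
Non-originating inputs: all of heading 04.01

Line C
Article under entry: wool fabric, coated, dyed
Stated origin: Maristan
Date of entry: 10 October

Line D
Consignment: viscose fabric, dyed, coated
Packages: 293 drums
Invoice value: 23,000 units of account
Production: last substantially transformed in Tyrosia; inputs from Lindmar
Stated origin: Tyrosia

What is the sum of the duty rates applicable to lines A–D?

100%

Line A: viscose → 04.01; knitted → 04.01.02; unbleached → 04.01.02.01. Scheduled 26%. Lindmar agreement on 04.01.02: RVC < 40%. → 26%.
Line B: wool → 04.02; woven → 04.02.02; bleached → 04.02.02.03. Scheduled 28%. Osteria agreement on 04.02.04: 04.02.02.03 not covered. → 28%.
Line C: wool → 04.02; coated → 04.02.03; dyed → 04.02.03.02. Scheduled 28%. No special measure applies. → 28%.
Line D: viscose → 04.01; coated → 04.01.01; dyed → 04.01.01.01. Scheduled 18%. Tyrosia agreement on 04.01.02.01: 04.01.01.01 not covered. → 18%.
Sum: 26% + 28% + 28% + 18% = 100%.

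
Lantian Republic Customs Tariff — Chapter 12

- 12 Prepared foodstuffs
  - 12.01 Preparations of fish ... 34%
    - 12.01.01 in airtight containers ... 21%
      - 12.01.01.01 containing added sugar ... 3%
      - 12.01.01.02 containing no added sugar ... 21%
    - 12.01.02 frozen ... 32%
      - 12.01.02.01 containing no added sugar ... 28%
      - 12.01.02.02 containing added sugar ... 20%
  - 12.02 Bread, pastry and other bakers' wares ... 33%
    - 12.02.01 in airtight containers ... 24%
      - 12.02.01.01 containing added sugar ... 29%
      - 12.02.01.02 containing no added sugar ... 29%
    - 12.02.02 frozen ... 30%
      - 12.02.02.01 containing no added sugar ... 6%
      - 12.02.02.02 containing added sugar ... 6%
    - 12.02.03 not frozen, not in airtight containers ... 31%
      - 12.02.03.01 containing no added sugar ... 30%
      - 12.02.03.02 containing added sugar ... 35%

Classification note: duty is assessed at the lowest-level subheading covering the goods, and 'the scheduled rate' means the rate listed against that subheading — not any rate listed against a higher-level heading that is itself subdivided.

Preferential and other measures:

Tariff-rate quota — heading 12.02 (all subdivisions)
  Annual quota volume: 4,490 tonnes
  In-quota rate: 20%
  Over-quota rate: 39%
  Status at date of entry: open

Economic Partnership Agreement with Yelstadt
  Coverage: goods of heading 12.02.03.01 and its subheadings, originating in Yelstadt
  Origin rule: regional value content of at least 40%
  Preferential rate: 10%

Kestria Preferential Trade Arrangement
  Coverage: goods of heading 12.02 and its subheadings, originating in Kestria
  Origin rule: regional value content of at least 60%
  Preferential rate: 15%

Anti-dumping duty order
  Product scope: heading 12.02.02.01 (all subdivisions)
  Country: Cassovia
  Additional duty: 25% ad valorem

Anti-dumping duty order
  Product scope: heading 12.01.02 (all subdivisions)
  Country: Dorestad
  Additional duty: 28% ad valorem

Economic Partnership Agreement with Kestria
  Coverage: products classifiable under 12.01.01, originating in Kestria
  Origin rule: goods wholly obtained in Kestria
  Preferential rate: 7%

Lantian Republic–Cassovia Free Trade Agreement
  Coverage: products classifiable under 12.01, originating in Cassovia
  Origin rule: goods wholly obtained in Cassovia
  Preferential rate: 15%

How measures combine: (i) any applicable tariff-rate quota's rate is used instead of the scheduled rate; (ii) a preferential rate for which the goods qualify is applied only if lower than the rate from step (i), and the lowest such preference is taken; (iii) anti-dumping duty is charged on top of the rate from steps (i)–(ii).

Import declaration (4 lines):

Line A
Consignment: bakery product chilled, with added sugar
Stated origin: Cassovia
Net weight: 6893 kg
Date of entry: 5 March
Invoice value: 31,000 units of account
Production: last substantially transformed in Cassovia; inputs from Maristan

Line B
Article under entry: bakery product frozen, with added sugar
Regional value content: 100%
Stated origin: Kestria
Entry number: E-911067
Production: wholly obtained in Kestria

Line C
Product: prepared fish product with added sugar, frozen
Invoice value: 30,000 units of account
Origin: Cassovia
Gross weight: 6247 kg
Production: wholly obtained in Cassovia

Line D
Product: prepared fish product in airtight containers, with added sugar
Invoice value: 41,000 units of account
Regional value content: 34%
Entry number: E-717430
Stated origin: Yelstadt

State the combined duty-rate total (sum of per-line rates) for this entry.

Line A: bakery product → 12.02; chilled → 12.02.03; with added sugar → 12.02.03.02. Scheduled 35%. quota on 12.02 open → in-quota 20%; Cassovia agreement on 12.01: 12.02.03.02 not covered. → 20%.
Line B: bakery product → 12.02; frozen → 12.02.02; with added sugar → 12.02.02.02. Scheduled 6%. quota on 12.02 open → in-quota 20%; Kestria agreement on 12.02: RVC ≥ 60% → 15% available; Kestria agreement on 12.01.01: 12.02.02.02 not covered; preferential 15%. → 15%.
Line C: prepared fish product → 12.01; frozen → 12.01.02; with added sugar → 12.01.02.02. Scheduled 20%. Cassovia agreement on 12.01: wholly obtained → 15% available; preferential 15%. → 15%.
Line D: prepared fish product → 12.01; in airtight containers → 12.01.01; with added sugar → 12.01.01.01. Scheduled 3%. Yelstadt agreement on 12.02.03.01: 12.01.01.01 not covered. → 3%.
Sum: 20% + 15% + 15% + 3% = 53%.

53%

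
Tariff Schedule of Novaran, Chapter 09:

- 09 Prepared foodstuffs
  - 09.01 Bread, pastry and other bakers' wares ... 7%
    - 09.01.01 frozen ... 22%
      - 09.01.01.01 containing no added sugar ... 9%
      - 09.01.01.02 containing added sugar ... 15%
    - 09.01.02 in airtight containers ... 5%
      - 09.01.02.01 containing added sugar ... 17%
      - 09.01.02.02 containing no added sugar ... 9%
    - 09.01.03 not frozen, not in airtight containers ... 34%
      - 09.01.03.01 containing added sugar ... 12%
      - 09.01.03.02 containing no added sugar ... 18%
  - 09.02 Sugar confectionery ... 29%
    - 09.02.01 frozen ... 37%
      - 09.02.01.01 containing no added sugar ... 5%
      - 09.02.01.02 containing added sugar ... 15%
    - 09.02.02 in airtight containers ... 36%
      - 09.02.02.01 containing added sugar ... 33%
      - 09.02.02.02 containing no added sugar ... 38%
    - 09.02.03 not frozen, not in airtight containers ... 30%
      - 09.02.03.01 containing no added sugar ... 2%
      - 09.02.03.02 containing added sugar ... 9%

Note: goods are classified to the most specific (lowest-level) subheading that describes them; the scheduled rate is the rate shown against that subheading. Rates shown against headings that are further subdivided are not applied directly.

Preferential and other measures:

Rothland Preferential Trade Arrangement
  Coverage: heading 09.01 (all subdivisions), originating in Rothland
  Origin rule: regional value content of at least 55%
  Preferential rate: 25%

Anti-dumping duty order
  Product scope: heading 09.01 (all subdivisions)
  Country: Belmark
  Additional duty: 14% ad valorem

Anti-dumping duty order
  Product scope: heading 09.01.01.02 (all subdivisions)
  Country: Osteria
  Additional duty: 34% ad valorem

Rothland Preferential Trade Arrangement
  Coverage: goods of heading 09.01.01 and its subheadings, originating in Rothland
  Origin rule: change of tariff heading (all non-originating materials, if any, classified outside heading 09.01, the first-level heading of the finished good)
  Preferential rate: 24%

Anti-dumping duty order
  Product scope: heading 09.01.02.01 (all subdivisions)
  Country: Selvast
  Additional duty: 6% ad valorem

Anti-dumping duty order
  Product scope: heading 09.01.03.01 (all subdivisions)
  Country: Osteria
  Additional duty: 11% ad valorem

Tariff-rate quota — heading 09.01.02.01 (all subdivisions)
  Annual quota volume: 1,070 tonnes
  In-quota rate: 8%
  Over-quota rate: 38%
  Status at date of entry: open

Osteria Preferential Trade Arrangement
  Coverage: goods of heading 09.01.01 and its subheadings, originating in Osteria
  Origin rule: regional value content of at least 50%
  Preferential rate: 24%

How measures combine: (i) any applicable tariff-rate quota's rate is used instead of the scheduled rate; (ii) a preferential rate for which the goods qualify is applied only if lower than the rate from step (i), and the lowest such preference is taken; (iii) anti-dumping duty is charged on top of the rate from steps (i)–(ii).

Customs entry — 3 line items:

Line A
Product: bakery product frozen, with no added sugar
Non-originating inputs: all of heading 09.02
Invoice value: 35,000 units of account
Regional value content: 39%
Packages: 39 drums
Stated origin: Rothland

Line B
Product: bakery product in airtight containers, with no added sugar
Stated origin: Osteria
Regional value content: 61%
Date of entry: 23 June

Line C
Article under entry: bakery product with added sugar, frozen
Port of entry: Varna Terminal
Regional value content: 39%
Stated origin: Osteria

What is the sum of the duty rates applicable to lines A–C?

Line A: bakery product → 09.01; frozen → 09.01.01; with no added sugar → 09.01.01.01. Scheduled 9%. Rothland agreement on 09.01: RVC < 55%; Rothland agreement on 09.01.01: CTH met → 24% available; preference 24% not lower than 9% → no reduction. → 9%.
Line B: bakery product → 09.01; in airtight containers → 09.01.02; with no added sugar → 09.01.02.02. Scheduled 9%. Osteria agreement on 09.01.01: 09.01.02.02 not covered. → 9%.
Line C: bakery product → 09.01; frozen → 09.01.01; with added sugar → 09.01.01.02. Scheduled 15%. Osteria agreement on 09.01.01: RVC < 50%; anti-dumping (Osteria, 09.01.01.02): +34%; total 15% + 34% = 49%. → 49%.
Sum: 9% + 9% + 49% = 67%.

67%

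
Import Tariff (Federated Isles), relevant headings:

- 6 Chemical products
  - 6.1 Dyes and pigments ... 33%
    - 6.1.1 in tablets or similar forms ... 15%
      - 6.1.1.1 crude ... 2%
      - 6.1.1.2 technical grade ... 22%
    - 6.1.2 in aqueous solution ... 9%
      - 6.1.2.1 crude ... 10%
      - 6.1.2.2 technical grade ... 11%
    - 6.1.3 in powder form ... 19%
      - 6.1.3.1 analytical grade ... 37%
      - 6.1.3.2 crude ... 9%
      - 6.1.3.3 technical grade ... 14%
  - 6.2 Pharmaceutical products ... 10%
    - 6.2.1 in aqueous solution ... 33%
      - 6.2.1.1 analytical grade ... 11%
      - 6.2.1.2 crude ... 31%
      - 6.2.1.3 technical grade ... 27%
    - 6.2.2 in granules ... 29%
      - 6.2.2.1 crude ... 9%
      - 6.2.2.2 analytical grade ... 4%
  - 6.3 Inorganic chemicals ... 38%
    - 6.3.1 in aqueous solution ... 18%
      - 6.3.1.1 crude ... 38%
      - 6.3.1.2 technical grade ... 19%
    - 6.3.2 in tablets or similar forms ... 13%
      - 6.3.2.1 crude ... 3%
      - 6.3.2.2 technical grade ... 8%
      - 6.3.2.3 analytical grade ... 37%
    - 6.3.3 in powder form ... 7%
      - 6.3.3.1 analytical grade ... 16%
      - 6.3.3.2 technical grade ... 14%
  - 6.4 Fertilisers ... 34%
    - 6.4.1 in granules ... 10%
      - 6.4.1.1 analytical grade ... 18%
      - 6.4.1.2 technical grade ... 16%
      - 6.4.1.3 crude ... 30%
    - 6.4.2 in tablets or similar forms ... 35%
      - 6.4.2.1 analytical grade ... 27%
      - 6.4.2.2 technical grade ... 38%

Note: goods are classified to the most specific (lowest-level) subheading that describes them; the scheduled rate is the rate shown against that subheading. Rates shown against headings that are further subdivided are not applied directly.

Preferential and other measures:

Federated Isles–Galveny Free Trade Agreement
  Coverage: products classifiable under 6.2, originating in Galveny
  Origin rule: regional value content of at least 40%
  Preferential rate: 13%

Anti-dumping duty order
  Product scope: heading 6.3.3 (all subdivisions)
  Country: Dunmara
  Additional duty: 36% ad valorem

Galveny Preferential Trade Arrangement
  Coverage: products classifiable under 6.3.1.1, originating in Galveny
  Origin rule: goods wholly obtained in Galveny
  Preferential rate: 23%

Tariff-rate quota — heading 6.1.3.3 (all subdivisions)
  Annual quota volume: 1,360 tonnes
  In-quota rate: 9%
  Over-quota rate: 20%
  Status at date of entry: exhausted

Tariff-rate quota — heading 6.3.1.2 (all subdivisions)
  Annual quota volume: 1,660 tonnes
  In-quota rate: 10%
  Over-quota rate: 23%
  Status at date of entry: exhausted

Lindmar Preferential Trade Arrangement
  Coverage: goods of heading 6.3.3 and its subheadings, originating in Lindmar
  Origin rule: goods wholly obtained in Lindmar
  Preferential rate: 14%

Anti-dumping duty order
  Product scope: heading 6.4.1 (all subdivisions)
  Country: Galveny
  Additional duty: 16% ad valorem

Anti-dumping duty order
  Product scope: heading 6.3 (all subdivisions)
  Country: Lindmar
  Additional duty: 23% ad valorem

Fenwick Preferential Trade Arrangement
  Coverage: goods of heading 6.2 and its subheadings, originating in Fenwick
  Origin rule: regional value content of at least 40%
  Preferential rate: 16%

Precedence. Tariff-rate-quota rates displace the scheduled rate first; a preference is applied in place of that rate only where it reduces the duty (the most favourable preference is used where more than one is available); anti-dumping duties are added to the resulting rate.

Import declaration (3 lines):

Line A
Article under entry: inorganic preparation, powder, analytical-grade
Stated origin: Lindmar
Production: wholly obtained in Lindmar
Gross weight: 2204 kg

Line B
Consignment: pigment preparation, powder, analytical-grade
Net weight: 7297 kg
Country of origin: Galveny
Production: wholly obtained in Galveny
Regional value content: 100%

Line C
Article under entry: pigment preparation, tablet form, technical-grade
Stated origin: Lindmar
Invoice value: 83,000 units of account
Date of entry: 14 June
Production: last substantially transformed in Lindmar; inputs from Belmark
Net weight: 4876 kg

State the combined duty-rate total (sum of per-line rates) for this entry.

96%

Line A: inorganic → 6.3; powder → 6.3.3; analytical-grade → 6.3.3.1. Scheduled 16%. Lindmar agreement on 6.3.3: wholly obtained → 14% available; preferential 14%; anti-dumping (Lindmar, 6.3): +23%; total 14% + 23% = 37%. → 37%.
Line B: pigment → 6.1; powder → 6.1.3; analytical-grade → 6.1.3.1. Scheduled 37%. Galveny agreement on 6.2: 6.1.3.1 not covered; Galveny agreement on 6.3.1.1: 6.1.3.1 not covered. → 37%.
Line C: pigment → 6.1; tablet form → 6.1.1; technical-grade → 6.1.1.2. Scheduled 22%. Lindmar agreement on 6.3.3: 6.1.1.2 not covered. → 22%.
Sum: 37% + 37% + 22% = 96%.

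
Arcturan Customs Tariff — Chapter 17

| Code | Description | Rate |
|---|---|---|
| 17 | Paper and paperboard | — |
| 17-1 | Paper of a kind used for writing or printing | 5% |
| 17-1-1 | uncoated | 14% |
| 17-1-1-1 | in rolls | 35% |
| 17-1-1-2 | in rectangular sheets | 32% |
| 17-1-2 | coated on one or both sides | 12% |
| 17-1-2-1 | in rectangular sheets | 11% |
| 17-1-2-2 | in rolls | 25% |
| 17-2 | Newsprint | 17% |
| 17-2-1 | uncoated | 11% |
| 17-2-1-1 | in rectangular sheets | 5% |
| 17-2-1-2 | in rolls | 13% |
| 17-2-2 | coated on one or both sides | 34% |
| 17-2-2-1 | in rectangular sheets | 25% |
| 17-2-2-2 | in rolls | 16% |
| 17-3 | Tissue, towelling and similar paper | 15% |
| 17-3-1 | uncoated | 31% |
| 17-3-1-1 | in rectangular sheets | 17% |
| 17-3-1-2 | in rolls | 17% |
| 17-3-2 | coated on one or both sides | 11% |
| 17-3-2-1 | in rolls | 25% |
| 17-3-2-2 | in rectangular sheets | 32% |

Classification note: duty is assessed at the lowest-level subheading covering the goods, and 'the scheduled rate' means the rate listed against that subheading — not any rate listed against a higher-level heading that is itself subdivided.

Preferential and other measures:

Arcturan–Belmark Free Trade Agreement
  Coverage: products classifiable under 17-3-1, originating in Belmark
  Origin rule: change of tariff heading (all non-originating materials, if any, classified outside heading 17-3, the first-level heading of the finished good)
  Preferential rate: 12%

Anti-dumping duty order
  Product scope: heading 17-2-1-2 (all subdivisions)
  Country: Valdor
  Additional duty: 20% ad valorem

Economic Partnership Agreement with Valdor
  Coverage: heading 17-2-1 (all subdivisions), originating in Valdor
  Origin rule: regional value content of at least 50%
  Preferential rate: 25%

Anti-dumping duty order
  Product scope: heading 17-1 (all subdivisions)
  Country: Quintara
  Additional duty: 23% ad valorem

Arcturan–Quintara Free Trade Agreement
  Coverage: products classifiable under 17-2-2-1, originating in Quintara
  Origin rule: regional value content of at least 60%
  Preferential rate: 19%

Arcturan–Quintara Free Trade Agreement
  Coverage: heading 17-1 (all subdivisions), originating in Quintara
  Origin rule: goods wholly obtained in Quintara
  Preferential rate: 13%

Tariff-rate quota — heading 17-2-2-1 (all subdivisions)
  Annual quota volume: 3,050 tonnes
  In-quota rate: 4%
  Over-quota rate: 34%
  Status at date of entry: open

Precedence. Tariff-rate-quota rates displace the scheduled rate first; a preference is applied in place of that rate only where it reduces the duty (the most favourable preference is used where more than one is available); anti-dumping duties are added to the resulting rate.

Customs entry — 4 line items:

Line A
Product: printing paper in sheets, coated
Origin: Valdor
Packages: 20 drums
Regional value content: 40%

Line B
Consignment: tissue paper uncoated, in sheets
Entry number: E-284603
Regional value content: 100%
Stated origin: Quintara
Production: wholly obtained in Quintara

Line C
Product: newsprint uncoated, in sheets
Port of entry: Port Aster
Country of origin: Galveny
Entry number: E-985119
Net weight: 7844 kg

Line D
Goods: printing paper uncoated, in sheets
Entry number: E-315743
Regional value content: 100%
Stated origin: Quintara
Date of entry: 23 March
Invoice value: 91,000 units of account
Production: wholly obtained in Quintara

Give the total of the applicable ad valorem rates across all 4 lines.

Line A: printing paper → 17-1; coated → 17-1-2; in sheets → 17-1-2-1. Scheduled 11%. Valdor agreement on 17-2-1: 17-1-2-1 not covered. → 11%.
Line B: tissue paper → 17-3; uncoated → 17-3-1; in sheets → 17-3-1-1. Scheduled 17%. Quintara agreement on 17-2-2-1: 17-3-1-1 not covered; Quintara agreement on 17-1: 17-3-1-1 not covered. → 17%.
Line C: newsprint → 17-2; uncoated → 17-2-1; in sheets → 17-2-1-1. Scheduled 5%. No special measure applies. → 5%.
Line D: printing paper → 17-1; uncoated → 17-1-1; in sheets → 17-1-1-2. Scheduled 32%. Quintara agreement on 17-2-2-1: 17-1-1-2 not covered; Quintara agreement on 17-1: wholly obtained → 13% available; preferential 13%; anti-dumping (Quintara, 17-1): +23%; total 13% + 23% = 36%. → 36%.
Sum: 11% + 17% + 5% + 36% = 69%.

69%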